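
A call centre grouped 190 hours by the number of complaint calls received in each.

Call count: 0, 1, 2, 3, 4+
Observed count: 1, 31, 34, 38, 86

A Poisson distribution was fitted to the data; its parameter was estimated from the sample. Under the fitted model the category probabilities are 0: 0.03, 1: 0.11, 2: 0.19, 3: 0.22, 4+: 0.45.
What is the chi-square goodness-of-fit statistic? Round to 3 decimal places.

9.227

Expected counts E_i = n·p_i: 190×0.03 = 5.7, 190×0.11 = 20.9, 190×0.19 = 36.1, 190×0.22 = 41.8, 190×0.45 = 85.5.
χ² = (1−5.7)²/5.7 + (31−20.9)²/20.9 + (34−36.1)²/36.1 + (38−41.8)²/41.8 + (86−85.5)²/85.5
   = 3.8754 + 4.8809 + 0.1222 + 0.3455 + 0.0029
Sum = 9.227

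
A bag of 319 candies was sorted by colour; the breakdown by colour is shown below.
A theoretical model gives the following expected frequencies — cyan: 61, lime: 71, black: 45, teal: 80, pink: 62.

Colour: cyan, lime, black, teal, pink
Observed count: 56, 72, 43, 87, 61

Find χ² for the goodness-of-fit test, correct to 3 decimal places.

cyan: (56 − 61)²/61 = 25/61 = 0.4098
lime: (72 − 71)²/71 = 1/71 = 0.0141
black: (43 − 45)²/45 = 4/45 = 0.0889
teal: (87 − 80)²/80 = 49/80 = 0.6125
pink: (61 − 62)²/62 = 1/62 = 0.0161
Sum = 1.141

1.141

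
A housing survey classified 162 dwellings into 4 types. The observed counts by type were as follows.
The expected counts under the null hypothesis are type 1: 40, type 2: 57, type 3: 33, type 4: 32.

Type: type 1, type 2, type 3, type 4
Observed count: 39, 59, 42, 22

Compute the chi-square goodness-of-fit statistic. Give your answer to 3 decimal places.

χ² = (39−40)²/40 + (59−57)²/57 + (42−33)²/33 + (22−32)²/32
   = 0.0250 + 0.0702 + 2.4545 + 3.1250
Sum = 5.675

5.675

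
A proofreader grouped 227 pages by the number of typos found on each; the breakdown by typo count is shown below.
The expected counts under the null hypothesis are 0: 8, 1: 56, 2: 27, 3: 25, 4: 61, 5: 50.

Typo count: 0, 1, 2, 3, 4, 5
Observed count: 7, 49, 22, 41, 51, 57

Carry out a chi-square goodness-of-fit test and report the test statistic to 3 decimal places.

χ² = (7−8)²/8 + (49−56)²/56 + (22−27)²/27 + (41−25)²/25 + (51−61)²/61 + (57−50)²/50
   = 0.1250 + 0.8750 + 0.9259 + 10.2400 + 1.6393 + 0.9800
Sum = 14.785

14.785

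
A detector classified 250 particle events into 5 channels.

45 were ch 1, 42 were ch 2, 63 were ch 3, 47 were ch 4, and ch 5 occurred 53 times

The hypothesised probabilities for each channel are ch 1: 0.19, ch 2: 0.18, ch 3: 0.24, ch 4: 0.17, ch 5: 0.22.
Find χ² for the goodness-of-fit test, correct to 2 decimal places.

1.03

Expected counts E_i = n·p_i: 250×0.19 = 47.5, 250×0.18 = 45, 250×0.24 = 60, 250×0.17 = 42.5, 250×0.22 = 55.
χ² = (45−47.5)²/47.5 + (42−45)²/45 + (63−60)²/60 + (47−42.5)²/42.5 + (53−55)²/55
   = 0.132 + 0.200 + 0.150 + 0.476 + 0.073
Sum = 1.03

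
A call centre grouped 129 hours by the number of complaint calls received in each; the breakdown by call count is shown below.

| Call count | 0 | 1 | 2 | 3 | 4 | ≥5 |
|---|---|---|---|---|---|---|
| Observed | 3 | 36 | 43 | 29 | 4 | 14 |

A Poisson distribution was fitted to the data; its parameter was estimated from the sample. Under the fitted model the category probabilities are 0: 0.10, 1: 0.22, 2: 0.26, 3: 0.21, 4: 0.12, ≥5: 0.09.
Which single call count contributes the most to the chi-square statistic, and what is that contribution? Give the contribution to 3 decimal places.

Expected counts E_i = n·p_i: 129×0.10 = 12.9, 129×0.22 = 28.38, 129×0.26 = 33.54, 129×0.21 = 27.09, 129×0.12 = 15.48, 129×0.09 = 11.61.
χ² = (3−12.9)²/12.9 + (36−28.38)²/28.38 + (43−33.54)²/33.54 + (29−27.09)²/27.09 + (4−15.48)²/15.48 + (14−11.61)²/11.61
   = 7.5977 + 2.0460 + 2.6682 + 0.1347 + 8.5136 + 0.4920
The largest term is for 4: 8.514.

4, 8.514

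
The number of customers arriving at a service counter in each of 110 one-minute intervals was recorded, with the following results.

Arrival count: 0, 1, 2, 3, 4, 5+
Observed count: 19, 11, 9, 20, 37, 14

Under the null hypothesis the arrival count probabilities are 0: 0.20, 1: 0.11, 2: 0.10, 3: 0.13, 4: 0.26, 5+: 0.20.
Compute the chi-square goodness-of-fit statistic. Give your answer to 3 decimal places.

8.521

Expected counts E_i = n·p_i: 110×0.20 = 22, 110×0.11 = 12.1, 110×0.10 = 11, 110×0.13 = 14.3, 110×0.26 = 28.6, 110×0.20 = 22.
0: (19 − 22)²/22 = 9/22 = 0.4091
1: (11 − 12.1)²/12.1 = 1.21/12.1 = 0.1000
2: (9 − 11)²/11 = 4/11 = 0.3636
3: (20 − 14.3)²/14.3 = 32.49/14.3 = 2.2720
4: (37 − 28.6)²/28.6 = 70.56/28.6 = 2.4671
5+: (14 − 22)²/22 = 64/22 = 2.9091
Sum = 8.521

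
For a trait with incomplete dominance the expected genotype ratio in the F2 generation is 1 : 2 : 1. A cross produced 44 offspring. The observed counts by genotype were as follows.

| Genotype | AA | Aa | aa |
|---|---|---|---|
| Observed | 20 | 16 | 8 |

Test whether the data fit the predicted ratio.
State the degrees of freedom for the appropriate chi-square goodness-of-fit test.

There are k = 3 categories and no parameters were estimated from the data, so df = 3 − 1 = 2.

2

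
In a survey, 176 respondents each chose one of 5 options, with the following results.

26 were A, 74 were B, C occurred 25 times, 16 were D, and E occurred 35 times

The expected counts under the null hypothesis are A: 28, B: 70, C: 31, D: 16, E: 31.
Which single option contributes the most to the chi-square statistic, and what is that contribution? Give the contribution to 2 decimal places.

C, 1.16

A: (26 − 28)²/28 = 4/28 = 0.143
B: (74 − 70)²/70 = 16/70 = 0.229
C: (25 − 31)²/31 = 36/31 = 1.161
D: (16 − 16)²/16 = 0/16 = 0.000
E: (35 − 31)²/31 = 16/31 = 0.516
The largest term is for C: 1.16.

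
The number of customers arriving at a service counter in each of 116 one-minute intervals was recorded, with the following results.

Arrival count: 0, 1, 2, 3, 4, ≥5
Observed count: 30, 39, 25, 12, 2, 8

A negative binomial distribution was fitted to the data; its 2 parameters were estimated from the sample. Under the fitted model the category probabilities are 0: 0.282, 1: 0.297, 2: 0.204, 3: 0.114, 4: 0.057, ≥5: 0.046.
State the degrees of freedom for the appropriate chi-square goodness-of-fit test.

There are k = 6 categories and 2 parameters estimated from the data, so df = 6 − 1 − 2 = 3.

3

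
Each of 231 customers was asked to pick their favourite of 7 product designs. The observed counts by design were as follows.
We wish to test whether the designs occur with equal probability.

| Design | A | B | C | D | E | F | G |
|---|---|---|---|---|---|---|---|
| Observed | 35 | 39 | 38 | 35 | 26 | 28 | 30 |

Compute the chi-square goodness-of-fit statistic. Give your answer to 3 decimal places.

Under H₀ each category has probability 1/7, so each expected count is 231/7 = 33.
cat         O        E   (O−E)²/E
A          35       33     0.1212
B          39       33     1.0909
C          38       33     0.7576
D          35       33     0.1212
E          26       33     1.4848
F          28       33     0.7576
G          30       33     0.2727
Sum = 4.606

4.606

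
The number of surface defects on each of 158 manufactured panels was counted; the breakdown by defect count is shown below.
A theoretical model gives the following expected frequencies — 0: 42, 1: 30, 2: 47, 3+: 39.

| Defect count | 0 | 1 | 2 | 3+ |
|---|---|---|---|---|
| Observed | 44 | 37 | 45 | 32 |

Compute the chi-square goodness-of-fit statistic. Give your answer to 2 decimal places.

3.07

χ² = (44−42)²/42 + (37−30)²/30 + (45−47)²/47 + (32−39)²/39
   = 0.095 + 1.633 + 0.085 + 1.256
Sum = 3.07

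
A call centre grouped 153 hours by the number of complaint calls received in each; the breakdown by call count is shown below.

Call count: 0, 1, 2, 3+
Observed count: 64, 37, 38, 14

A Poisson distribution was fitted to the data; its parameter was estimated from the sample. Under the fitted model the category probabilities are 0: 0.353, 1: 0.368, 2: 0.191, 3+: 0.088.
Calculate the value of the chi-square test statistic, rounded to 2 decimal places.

11.12

Expected counts E_i = n·p_i: 153×0.353 = 54.009, 153×0.368 = 56.304, 153×0.191 = 29.223, 153×0.088 = 13.464.
0: (64 − 54.009)²/54.009 = 99.820081/54.009 = 1.848
1: (37 − 56.304)²/56.304 = 372.644416/56.304 = 6.618
2: (38 − 29.223)²/29.223 = 77.035729/29.223 = 2.636
3+: (14 − 13.464)²/13.464 = 0.287296/13.464 = 0.021
Sum = 11.12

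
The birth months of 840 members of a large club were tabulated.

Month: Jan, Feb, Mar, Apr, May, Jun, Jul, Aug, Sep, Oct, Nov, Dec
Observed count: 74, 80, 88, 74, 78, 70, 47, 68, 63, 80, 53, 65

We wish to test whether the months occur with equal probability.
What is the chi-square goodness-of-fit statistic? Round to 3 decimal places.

21.657

Expected count for each of the 12 categories: 840/12 = 70.
Jan: (74 − 70)²/70 = 16/70 = 0.2286
Feb: (80 − 70)²/70 = 100/70 = 1.4286
Mar: (88 − 70)²/70 = 324/70 = 4.6286
Apr: (74 − 70)²/70 = 16/70 = 0.2286
May: (78 − 70)²/70 = 64/70 = 0.9143
Jun: (70 − 70)²/70 = 0/70 = 0.0000
Jul: (47 − 70)²/70 = 529/70 = 7.5571
Aug: (68 − 70)²/70 = 4/70 = 0.0571
Sep: (63 − 70)²/70 = 49/70 = 0.7000
Oct: (80 − 70)²/70 = 100/70 = 1.4286
Nov: (53 − 70)²/70 = 289/70 = 4.1286
Dec: (65 − 70)²/70 = 25/70 = 0.3571
Sum = 21.657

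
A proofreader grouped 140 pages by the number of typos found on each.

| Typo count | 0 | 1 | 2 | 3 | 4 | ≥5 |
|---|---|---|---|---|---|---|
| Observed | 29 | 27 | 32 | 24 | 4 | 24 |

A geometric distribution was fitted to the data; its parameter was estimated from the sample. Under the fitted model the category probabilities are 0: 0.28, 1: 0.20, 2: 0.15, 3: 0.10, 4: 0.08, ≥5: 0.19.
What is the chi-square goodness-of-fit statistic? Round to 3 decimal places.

Expected counts E_i = n·p_i: 140×0.28 = 39.2, 140×0.20 = 28, 140×0.15 = 21, 140×0.10 = 14, 140×0.08 = 11.2, 140×0.19 = 26.6.
0: (29 − 39.2)²/39.2 = 104.04/39.2 = 2.6541
1: (27 − 28)²/28 = 1/28 = 0.0357
2: (32 − 21)²/21 = 121/21 = 5.7619
3: (24 − 14)²/14 = 100/14 = 7.1429
4: (4 − 11.2)²/11.2 = 51.84/11.2 = 4.6286
≥5: (24 − 26.6)²/26.6 = 6.76/26.6 = 0.2541
Sum = 20.477

20.477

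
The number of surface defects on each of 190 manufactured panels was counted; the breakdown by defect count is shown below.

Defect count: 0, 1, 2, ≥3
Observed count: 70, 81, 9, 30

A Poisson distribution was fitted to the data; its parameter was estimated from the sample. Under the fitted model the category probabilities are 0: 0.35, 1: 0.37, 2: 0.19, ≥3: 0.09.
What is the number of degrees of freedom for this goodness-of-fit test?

2

There are k = 4 categories and 1 parameter estimated from the data, so df = 4 − 1 − 1 = 2.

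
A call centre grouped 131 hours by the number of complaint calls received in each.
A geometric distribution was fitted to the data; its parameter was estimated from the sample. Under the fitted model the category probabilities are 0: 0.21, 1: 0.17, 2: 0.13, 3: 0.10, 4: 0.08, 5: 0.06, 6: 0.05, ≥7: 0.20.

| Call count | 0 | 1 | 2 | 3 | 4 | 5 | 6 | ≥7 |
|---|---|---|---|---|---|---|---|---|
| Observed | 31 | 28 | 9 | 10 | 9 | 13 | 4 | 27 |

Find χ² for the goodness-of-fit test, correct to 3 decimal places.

Expected counts E_i = n·p_i: 131×0.21 = 27.51, 131×0.17 = 22.27, 131×0.13 = 17.03, 131×0.10 = 13.1, 131×0.08 = 10.48, 131×0.06 = 7.86, 131×0.05 = 6.55, 131×0.20 = 26.2.
0: (31 − 27.51)²/27.51 = 12.1801/27.51 = 0.4428
1: (28 − 22.27)²/22.27 = 32.8329/22.27 = 1.4743
2: (9 − 17.03)²/17.03 = 64.4809/17.03 = 3.7863
3: (10 − 13.1)²/13.1 = 9.61/13.1 = 0.7336
4: (9 − 10.48)²/10.48 = 2.1904/10.48 = 0.2090
5: (13 − 7.86)²/7.86 = 26.4196/7.86 = 3.3613
6: (4 − 6.55)²/6.55 = 6.5025/6.55 = 0.9927
≥7: (27 − 26.2)²/26.2 = 0.64/26.2 = 0.0244
Sum = 11.024

11.024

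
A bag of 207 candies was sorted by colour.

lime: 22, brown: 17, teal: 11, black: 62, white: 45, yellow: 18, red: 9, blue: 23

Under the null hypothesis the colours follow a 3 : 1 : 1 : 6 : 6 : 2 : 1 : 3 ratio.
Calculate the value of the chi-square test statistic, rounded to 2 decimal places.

Ratio total = 23. Expected counts: 207×3/23 = 27, 207×1/23 = 9, 207×1/23 = 9, 207×6/23 = 54, 207×6/23 = 54, 207×2/23 = 18, 207×1/23 = 9, 207×3/23 = 27.
lime: (22 − 27)²/27 = 25/27 = 0.926
brown: (17 − 9)²/9 = 64/9 = 7.111
teal: (11 − 9)²/9 = 4/9 = 0.444
black: (62 − 54)²/54 = 64/54 = 1.185
white: (45 − 54)²/54 = 81/54 = 1.500
yellow: (18 − 18)²/18 = 0/18 = 0.000
red: (9 − 9)²/9 = 0/9 = 0.000
blue: (23 − 27)²/27 = 16/27 = 0.593
Sum = 11.76

11.76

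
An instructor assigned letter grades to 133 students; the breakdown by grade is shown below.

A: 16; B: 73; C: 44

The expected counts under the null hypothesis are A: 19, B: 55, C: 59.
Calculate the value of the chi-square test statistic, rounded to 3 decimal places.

cat         O        E   (O−E)²/E
A          16       19     0.4737
B          73       55     5.8909
C          44       59     3.8136
Sum = 10.178

10.178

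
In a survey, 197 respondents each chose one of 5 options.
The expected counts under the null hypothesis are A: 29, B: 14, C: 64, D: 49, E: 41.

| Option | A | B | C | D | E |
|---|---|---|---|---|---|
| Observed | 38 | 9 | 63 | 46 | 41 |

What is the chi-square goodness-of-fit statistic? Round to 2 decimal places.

4.78

cat         O        E   (O−E)²/E
A          38       29      2.793
B           9       14      1.786
C          63       64      0.016
D          46       49      0.184
E          41       41      0.000
Sum = 4.78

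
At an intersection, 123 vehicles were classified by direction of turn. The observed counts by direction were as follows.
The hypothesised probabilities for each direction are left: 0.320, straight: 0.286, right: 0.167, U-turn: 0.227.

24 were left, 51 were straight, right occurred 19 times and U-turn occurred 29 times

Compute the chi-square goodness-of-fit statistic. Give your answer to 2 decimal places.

13.27

Expected counts E_i = n·p_i: 123×0.320 = 39.36, 123×0.286 = 35.178, 123×0.167 = 20.541, 123×0.227 = 27.921.
left: (24 − 39.36)²/39.36 = 235.9296/39.36 = 5.994
straight: (51 − 35.178)²/35.178 = 250.335684/35.178 = 7.116
right: (19 − 20.541)²/20.541 = 2.374681/20.541 = 0.116
U-turn: (29 − 27.921)²/27.921 = 1.164241/27.921 = 0.042
Sum = 13.27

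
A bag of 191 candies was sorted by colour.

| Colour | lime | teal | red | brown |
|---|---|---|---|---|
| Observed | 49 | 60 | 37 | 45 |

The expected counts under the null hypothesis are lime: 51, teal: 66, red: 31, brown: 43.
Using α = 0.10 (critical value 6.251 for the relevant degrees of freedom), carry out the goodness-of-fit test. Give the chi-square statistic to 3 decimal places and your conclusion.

cat         O        E   (O−E)²/E
lime       49       51     0.0784
teal       60       66     0.5455
red        37       31     1.1613
brown      45       43     0.0930
Sum = 1.878
df = 3. Since 1.878 < 6.251, we do not reject H₀.

1.878; do not reject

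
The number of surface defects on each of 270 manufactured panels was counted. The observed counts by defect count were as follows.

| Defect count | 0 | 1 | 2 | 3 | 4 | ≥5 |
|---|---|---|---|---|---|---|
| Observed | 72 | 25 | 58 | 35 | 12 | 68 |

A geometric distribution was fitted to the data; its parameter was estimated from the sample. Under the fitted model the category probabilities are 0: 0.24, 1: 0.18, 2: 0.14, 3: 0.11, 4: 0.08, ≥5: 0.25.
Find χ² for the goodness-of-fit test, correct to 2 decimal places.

28.27

Expected counts E_i = n·p_i: 270×0.24 = 64.8, 270×0.18 = 48.6, 270×0.14 = 37.8, 270×0.11 = 29.7, 270×0.08 = 21.6, 270×0.25 = 67.5.
χ² = (72−64.8)²/64.8 + (25−48.6)²/48.6 + (58−37.8)²/37.8 + (35−29.7)²/29.7 + (12−21.6)²/21.6 + (68−67.5)²/67.5
   = 0.800 + 11.460 + 10.795 + 0.946 + 4.267 + 0.004
Sum = 28.27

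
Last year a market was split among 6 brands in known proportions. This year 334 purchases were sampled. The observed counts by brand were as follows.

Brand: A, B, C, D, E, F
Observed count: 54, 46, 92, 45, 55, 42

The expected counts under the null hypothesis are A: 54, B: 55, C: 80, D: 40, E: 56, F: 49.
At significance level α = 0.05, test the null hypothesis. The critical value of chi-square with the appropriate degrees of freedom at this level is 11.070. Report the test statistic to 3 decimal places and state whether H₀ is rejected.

χ² = (54−54)²/54 + (46−55)²/55 + (92−80)²/80 + (45−40)²/40 + (55−56)²/56 + (42−49)²/49
   = 0.0000 + 1.4727 + 1.8000 + 0.6250 + 0.0179 + 1.0000
Sum = 4.916
df = 5. Since 4.916 < 11.070, we do not reject H₀.

4.916; do not reject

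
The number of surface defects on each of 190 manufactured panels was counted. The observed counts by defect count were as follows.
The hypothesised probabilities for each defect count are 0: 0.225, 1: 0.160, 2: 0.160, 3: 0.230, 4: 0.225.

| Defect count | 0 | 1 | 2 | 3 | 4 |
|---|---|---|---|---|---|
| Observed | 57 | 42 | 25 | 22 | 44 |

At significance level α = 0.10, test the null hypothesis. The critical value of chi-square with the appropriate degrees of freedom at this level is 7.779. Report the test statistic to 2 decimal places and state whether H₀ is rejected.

Expected counts E_i = n·p_i: 190×0.225 = 42.75, 190×0.160 = 30.4, 190×0.160 = 30.4, 190×0.230 = 43.7, 190×0.225 = 42.75.
cat         O        E   (O−E)²/E
0          57    42.75      4.750
1          42     30.4      4.426
2          25     30.4      0.959
3          22     43.7     10.776
4          44    42.75      0.037
Sum = 20.95
df = 4. Since 20.95 > 7.779, we reject H₀.

20.95; reject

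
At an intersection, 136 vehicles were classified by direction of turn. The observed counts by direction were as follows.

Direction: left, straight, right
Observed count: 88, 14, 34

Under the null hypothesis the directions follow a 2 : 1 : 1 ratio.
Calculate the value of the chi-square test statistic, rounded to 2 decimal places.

Ratio total = 4. Expected counts: 136×2/4 = 68, 136×1/4 = 34, 136×1/4 = 34.
cat           O        E   (O−E)²/E
left         88       68      5.882
straight     14       34     11.765
right        34       34      0.000
Sum = 17.65

17.65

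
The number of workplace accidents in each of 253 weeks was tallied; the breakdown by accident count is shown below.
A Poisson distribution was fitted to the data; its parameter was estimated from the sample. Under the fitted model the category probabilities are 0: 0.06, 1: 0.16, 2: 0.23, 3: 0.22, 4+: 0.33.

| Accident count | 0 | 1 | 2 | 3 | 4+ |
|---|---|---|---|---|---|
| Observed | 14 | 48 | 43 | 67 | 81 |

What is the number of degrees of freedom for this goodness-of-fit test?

3

There are k = 5 categories and 1 parameter estimated from the data, so df = 5 − 1 − 1 = 3.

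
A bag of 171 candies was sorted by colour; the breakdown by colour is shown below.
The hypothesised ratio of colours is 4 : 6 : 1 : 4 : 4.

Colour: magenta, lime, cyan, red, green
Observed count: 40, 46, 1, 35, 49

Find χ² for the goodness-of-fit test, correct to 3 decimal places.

13.463

Ratio total = 19. Expected counts: 171×4/19 = 36, 171×6/19 = 54, 171×1/19 = 9, 171×4/19 = 36, 171×4/19 = 36.
cat          O        E   (O−E)²/E
magenta     40       36     0.4444
lime        46       54     1.1852
cyan         1        9     7.1111
red         35       36     0.0278
green       49       36     4.6944
Sum = 13.463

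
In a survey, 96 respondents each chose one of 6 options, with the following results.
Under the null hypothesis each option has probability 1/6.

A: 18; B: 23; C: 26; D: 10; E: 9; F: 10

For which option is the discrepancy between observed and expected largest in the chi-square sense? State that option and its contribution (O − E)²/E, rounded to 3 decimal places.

Under H₀ each category has probability 1/6, so each expected count is 96/6 = 16.
A: (18 − 16)²/16 = 4/16 = 0.2500
B: (23 − 16)²/16 = 49/16 = 3.0625
C: (26 − 16)²/16 = 100/16 = 6.2500
D: (10 − 16)²/16 = 36/16 = 2.2500
E: (9 − 16)²/16 = 49/16 = 3.0625
F: (10 − 16)²/16 = 36/16 = 2.2500
The largest term is for C: 6.250.

C, 6.250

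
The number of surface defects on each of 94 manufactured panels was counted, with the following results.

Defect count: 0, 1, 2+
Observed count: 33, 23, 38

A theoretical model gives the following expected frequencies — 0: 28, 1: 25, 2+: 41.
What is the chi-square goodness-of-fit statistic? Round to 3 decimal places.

1.272

0: (33 − 28)²/28 = 25/28 = 0.8929
1: (23 − 25)²/25 = 4/25 = 0.1600
2+: (38 − 41)²/41 = 9/41 = 0.2195
Sum = 1.272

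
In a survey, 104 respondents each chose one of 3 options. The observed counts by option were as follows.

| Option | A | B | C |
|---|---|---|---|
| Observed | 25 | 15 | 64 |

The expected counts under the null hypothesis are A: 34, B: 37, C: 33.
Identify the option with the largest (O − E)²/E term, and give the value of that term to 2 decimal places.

C, 29.12

A: (25 − 34)²/34 = 81/34 = 2.382
B: (15 − 37)²/37 = 484/37 = 13.081
C: (64 − 33)²/33 = 961/33 = 29.121
The largest term is for C: 29.12.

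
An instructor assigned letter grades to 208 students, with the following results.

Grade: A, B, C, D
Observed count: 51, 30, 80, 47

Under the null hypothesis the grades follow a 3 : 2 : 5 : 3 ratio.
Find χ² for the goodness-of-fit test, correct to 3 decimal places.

Ratio total = 13. Expected counts: 208×3/13 = 48, 208×2/13 = 32, 208×5/13 = 80, 208×3/13 = 48.
cat         O        E   (O−E)²/E
A          51       48     0.1875
B          30       32     0.1250
C          80       80     0.0000
D          47       48     0.0208
Sum = 0.333

0.333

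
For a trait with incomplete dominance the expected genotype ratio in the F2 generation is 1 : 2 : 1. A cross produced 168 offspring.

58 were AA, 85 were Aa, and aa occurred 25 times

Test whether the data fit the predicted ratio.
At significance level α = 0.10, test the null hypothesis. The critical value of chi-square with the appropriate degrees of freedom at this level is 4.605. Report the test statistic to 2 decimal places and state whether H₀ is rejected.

12.99; reject

Ratio total = 4. Expected counts: 168×1/4 = 42, 168×2/4 = 84, 168×1/4 = 42.
cat         O        E   (O−E)²/E
AA         58       42      6.095
Aa         85       84      0.012
aa         25       42      6.881
Sum = 12.99
df = 2. Since 12.99 > 4.605, we reject H₀.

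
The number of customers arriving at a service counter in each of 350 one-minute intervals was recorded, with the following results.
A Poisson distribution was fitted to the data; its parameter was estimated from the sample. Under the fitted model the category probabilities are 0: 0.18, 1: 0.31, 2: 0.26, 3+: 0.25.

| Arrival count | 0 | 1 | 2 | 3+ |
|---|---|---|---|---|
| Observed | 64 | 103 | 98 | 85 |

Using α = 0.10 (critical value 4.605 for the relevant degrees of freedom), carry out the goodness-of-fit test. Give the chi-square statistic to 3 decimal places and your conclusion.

Expected counts E_i = n·p_i: 350×0.18 = 63, 350×0.31 = 108.5, 350×0.26 = 91, 350×0.25 = 87.5.
0: (64 − 63)²/63 = 1/63 = 0.0159
1: (103 − 108.5)²/108.5 = 30.25/108.5 = 0.2788
2: (98 − 91)²/91 = 49/91 = 0.5385
3+: (85 − 87.5)²/87.5 = 6.25/87.5 = 0.0714
Sum = 0.905
df = 2. Since 0.905 < 4.605, we do not reject H₀.

0.905; do not reject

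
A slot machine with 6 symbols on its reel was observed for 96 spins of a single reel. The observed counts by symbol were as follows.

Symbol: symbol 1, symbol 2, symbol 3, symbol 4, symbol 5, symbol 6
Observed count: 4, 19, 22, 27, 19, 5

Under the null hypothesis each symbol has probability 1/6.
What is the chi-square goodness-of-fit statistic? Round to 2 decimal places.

Expected count for each of the 6 categories: 96/6 = 16.
symbol 1: (4 − 16)²/16 = 144/16 = 9.000
symbol 2: (19 − 16)²/16 = 9/16 = 0.563
symbol 3: (22 − 16)²/16 = 36/16 = 2.250
symbol 4: (27 − 16)²/16 = 121/16 = 7.563
symbol 5: (19 − 16)²/16 = 9/16 = 0.563
symbol 6: (5 − 16)²/16 = 121/16 = 7.563
Sum = 27.50

27.50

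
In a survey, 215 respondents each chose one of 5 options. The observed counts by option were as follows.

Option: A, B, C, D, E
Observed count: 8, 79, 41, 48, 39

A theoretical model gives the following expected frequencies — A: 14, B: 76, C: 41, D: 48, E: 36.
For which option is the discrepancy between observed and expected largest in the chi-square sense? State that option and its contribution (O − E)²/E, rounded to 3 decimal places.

A, 2.571

χ² = (8−14)²/14 + (79−76)²/76 + (41−41)²/41 + (48−48)²/48 + (39−36)²/36
   = 2.5714 + 0.1184 + 0.0000 + 0.0000 + 0.2500
The largest term is for A: 2.571.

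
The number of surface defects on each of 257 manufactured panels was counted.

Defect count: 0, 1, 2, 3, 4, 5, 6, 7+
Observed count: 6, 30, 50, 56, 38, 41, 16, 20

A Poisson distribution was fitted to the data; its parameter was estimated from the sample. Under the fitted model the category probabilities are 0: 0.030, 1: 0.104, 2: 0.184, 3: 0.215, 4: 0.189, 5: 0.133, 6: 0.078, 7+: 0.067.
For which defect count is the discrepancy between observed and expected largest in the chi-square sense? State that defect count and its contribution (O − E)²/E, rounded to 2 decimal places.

4, 2.30

Expected counts E_i = n·p_i: 257×0.030 = 7.71, 257×0.104 = 26.728, 257×0.184 = 47.288, 257×0.215 = 55.255, 257×0.189 = 48.573, 257×0.133 = 34.181, 257×0.078 = 20.046, 257×0.067 = 17.219.
χ² = (6−7.71)²/7.71 + (30−26.728)²/26.728 + (50−47.288)²/47.288 + (56−55.255)²/55.255 + (38−48.573)²/48.573 + (41−34.181)²/34.181 + (16−20.046)²/20.046 + (20−17.219)²/17.219
   = 0.379 + 0.401 + 0.156 + 0.010 + 2.301 + 1.360 + 0.817 + 0.449
The largest term is for 4: 2.30.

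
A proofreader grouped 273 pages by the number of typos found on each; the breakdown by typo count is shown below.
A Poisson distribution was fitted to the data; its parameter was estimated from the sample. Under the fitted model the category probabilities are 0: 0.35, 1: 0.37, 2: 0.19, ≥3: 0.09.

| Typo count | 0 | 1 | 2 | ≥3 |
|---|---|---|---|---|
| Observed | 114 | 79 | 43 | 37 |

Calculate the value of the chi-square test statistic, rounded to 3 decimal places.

Expected counts E_i = n·p_i: 273×0.35 = 95.55, 273×0.37 = 101.01, 273×0.19 = 51.87, 273×0.09 = 24.57.
0: (114 − 95.55)²/95.55 = 340.4025/95.55 = 3.5626
1: (79 − 101.01)²/101.01 = 484.4401/101.01 = 4.7960
2: (43 − 51.87)²/51.87 = 78.6769/51.87 = 1.5168
≥3: (37 − 24.57)²/24.57 = 154.5049/24.57 = 6.2884
Sum = 16.164

16.164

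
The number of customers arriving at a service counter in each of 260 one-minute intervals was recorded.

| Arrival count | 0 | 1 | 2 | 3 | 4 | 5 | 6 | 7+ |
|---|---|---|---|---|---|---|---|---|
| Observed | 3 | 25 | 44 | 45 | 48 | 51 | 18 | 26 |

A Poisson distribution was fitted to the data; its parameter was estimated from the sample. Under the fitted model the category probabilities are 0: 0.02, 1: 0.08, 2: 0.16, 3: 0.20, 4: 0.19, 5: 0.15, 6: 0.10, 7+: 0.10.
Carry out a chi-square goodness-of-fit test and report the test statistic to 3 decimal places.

Expected counts E_i = n·p_i: 260×0.02 = 5.2, 260×0.08 = 20.8, 260×0.16 = 41.6, 260×0.20 = 52, 260×0.19 = 49.4, 260×0.15 = 39, 260×0.10 = 26, 260×0.10 = 26.
0: (3 − 5.2)²/5.2 = 4.84/5.2 = 0.9308
1: (25 − 20.8)²/20.8 = 17.64/20.8 = 0.8481
2: (44 − 41.6)²/41.6 = 5.76/41.6 = 0.1385
3: (45 − 52)²/52 = 49/52 = 0.9423
4: (48 − 49.4)²/49.4 = 1.96/49.4 = 0.0397
5: (51 − 39)²/39 = 144/39 = 3.6923
6: (18 − 26)²/26 = 64/26 = 2.4615
7+: (26 − 26)²/26 = 0/26 = 0.0000
Sum = 9.053

9.053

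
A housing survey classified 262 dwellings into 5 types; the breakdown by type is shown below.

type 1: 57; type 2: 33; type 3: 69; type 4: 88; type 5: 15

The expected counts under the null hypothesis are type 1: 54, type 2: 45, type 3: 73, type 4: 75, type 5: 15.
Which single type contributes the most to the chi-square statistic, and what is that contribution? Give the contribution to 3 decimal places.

type 1: (57 − 54)²/54 = 9/54 = 0.1667
type 2: (33 − 45)²/45 = 144/45 = 3.2000
type 3: (69 − 73)²/73 = 16/73 = 0.2192
type 4: (88 − 75)²/75 = 169/75 = 2.2533
type 5: (15 − 15)²/15 = 0/15 = 0.0000
The largest term is for type 2: 3.200.

type 2, 3.200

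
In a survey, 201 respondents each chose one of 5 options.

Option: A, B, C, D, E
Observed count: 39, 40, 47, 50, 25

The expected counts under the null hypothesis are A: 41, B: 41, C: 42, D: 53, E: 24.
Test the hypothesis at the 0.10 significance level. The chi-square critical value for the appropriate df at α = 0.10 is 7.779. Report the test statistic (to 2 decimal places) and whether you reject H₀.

0.93; do not reject

A: (39 − 41)²/41 = 4/41 = 0.098
B: (40 − 41)²/41 = 1/41 = 0.024
C: (47 − 42)²/42 = 25/42 = 0.595
D: (50 − 53)²/53 = 9/53 = 0.170
E: (25 − 24)²/24 = 1/24 = 0.042
Sum = 0.93
df = 4. Since 0.93 < 7.779, we do not reject H₀.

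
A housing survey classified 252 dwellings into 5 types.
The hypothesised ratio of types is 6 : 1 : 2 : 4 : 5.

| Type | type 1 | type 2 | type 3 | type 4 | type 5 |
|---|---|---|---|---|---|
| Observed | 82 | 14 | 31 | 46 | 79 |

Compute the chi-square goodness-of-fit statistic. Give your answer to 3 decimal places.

3.312

Ratio total = 18. Expected counts: 252×6/18 = 84, 252×1/18 = 14, 252×2/18 = 28, 252×4/18 = 56, 252×5/18 = 70.
χ² = (82−84)²/84 + (14−14)²/14 + (31−28)²/28 + (46−56)²/56 + (79−70)²/70
   = 0.0476 + 0.0000 + 0.3214 + 1.7857 + 1.1571
Sum = 3.312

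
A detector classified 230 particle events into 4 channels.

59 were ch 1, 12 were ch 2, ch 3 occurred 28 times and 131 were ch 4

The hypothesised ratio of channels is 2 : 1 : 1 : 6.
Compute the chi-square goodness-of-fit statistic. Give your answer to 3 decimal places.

10.377

Ratio total = 10. Expected counts: 230×2/10 = 46, 230×1/10 = 23, 230×1/10 = 23, 230×6/10 = 138.
χ² = (59−46)²/46 + (12−23)²/23 + (28−23)²/23 + (131−138)²/138
   = 3.6739 + 5.2609 + 1.0870 + 0.3551
Sum = 10.377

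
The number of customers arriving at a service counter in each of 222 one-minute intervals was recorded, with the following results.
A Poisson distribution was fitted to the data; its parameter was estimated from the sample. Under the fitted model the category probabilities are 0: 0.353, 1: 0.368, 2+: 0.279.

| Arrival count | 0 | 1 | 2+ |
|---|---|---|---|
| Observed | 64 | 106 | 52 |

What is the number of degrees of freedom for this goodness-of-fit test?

There are k = 3 categories and 1 parameter estimated from the data, so df = 3 − 1 − 1 = 1.

1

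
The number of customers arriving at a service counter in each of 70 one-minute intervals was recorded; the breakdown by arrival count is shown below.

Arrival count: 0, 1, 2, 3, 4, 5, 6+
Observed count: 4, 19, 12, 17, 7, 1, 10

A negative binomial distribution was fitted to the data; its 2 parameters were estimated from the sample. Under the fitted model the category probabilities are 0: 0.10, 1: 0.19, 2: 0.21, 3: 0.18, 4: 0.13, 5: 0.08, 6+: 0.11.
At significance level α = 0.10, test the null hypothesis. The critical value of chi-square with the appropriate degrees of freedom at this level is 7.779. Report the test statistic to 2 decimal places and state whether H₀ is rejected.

10.71; reject

Expected counts E_i = n·p_i: 70×0.10 = 7, 70×0.19 = 13.3, 70×0.21 = 14.7, 70×0.18 = 12.6, 70×0.13 = 9.1, 70×0.08 = 5.6, 70×0.11 = 7.7.
0: (4 − 7)²/7 = 9/7 = 1.286
1: (19 − 13.3)²/13.3 = 32.49/13.3 = 2.443
2: (12 − 14.7)²/14.7 = 7.29/14.7 = 0.496
3: (17 − 12.6)²/12.6 = 19.36/12.6 = 1.537
4: (7 − 9.1)²/9.1 = 4.41/9.1 = 0.485
5: (1 − 5.6)²/5.6 = 21.16/5.6 = 3.779
6+: (10 − 7.7)²/7.7 = 5.29/7.7 = 0.687
Sum = 10.71
df = 4. Since 10.71 > 7.779, we reject H₀.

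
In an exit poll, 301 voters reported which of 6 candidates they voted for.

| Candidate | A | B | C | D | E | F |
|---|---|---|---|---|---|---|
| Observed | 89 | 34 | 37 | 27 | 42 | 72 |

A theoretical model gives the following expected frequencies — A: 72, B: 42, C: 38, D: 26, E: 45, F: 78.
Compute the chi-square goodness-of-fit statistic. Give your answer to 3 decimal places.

6.264

cat         O        E   (O−E)²/E
A          89       72     4.0139
B          34       42     1.5238
C          37       38     0.0263
D          27       26     0.0385
E          42       45     0.2000
F          72       78     0.4615
Sum = 6.264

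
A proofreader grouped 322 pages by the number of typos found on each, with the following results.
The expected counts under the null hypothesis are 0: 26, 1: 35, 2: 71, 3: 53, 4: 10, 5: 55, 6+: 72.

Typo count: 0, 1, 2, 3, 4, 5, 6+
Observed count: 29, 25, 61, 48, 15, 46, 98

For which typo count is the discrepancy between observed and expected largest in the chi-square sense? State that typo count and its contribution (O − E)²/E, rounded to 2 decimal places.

6+, 9.39

cat         O        E   (O−E)²/E
0          29       26      0.346
1          25       35      2.857
2          61       71      1.408
3          48       53      0.472
4          15       10      2.500
5          46       55      1.473
6+         98       72      9.389
The largest term is for 6+: 9.39.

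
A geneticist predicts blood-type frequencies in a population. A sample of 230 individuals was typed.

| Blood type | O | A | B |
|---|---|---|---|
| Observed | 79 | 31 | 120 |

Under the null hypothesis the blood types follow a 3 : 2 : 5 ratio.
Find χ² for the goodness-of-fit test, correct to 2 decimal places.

6.56

Ratio total = 10. Expected counts: 230×3/10 = 69, 230×2/10 = 46, 230×5/10 = 115.
O: (79 − 69)²/69 = 100/69 = 1.449
A: (31 − 46)²/46 = 225/46 = 4.891
B: (120 − 115)²/115 = 25/115 = 0.217
Sum = 6.56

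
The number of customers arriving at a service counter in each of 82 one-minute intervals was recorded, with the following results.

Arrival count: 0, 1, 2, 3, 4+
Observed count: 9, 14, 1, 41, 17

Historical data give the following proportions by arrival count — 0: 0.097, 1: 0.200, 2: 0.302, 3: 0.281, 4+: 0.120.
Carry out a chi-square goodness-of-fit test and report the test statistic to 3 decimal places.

42.499

Expected counts E_i = n·p_i: 82×0.097 = 7.954, 82×0.200 = 16.4, 82×0.302 = 24.764, 82×0.281 = 23.042, 82×0.120 = 9.84.
cat         O        E   (O−E)²/E
0           9    7.954     0.1376
1          14     16.4     0.3512
2           1   24.764    22.8044
3          41   23.042    13.9957
4+         17     9.84     5.2099
Sum = 42.499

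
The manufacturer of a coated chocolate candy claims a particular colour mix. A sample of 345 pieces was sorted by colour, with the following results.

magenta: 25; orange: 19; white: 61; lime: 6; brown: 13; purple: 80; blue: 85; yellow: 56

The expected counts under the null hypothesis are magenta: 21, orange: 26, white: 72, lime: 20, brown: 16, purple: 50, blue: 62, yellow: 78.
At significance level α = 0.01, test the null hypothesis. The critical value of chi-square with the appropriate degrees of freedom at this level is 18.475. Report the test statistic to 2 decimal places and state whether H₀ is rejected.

χ² = (25−21)²/21 + (19−26)²/26 + (61−72)²/72 + (6−20)²/20 + (13−16)²/16 + (80−50)²/50 + (85−62)²/62 + (56−78)²/78
   = 0.762 + 1.885 + 1.681 + 9.800 + 0.563 + 18.000 + 8.532 + 6.205
Sum = 47.43
df = 7. Since 47.43 > 18.475, we reject H₀.

47.43; reject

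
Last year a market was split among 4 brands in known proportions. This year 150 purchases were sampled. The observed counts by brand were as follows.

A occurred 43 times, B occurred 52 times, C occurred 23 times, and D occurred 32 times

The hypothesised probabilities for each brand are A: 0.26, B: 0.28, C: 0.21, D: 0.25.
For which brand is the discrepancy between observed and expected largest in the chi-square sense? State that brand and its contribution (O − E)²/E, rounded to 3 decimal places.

B, 2.381

Expected counts E_i = n·p_i: 150×0.26 = 39, 150×0.28 = 42, 150×0.21 = 31.5, 150×0.25 = 37.5.
χ² = (43−39)²/39 + (52−42)²/42 + (23−31.5)²/31.5 + (32−37.5)²/37.5
   = 0.4103 + 2.3810 + 2.2937 + 0.8067
The largest term is for B: 2.381.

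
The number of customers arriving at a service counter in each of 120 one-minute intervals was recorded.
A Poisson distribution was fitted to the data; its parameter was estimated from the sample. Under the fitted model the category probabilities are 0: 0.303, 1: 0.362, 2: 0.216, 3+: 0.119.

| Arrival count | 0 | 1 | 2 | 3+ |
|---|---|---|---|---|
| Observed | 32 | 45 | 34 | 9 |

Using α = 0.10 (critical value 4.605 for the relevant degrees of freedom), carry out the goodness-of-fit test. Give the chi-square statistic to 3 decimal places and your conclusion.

5.050; reject

Expected counts E_i = n·p_i: 120×0.303 = 36.36, 120×0.362 = 43.44, 120×0.216 = 25.92, 120×0.119 = 14.28.
0: (32 − 36.36)²/36.36 = 19.0096/36.36 = 0.5228
1: (45 − 43.44)²/43.44 = 2.4336/43.44 = 0.0560
2: (34 − 25.92)²/25.92 = 65.2864/25.92 = 2.5188
3+: (9 − 14.28)²/14.28 = 27.8784/14.28 = 1.9523
Sum = 5.050
df = 2. Since 5.050 > 4.605, we reject H₀.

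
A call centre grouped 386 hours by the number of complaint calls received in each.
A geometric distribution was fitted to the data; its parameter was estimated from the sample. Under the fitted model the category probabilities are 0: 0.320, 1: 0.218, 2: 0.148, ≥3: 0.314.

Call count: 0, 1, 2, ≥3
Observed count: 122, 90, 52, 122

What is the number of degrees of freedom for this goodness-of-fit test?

2

There are k = 4 categories and 1 parameter estimated from the data, so df = 4 − 1 − 1 = 2.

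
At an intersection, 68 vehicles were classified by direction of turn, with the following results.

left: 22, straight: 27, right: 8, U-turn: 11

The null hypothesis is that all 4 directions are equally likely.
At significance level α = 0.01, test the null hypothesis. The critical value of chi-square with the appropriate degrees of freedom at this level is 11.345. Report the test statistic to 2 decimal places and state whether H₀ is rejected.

Expected count for each of the 4 categories: 68/4 = 17.
left: (22 − 17)²/17 = 25/17 = 1.471
straight: (27 − 17)²/17 = 100/17 = 5.882
right: (8 − 17)²/17 = 81/17 = 4.765
U-turn: (11 − 17)²/17 = 36/17 = 2.118
Sum = 14.24
df = 3. Since 14.24 > 11.345, we reject H₀.

14.24; reject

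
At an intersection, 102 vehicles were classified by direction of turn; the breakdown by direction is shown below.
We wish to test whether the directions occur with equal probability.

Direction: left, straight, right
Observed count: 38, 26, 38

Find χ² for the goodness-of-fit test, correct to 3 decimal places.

Under H₀ each category has probability 1/3, so each expected count is 102/3 = 34.
left: (38 − 34)²/34 = 16/34 = 0.4706
straight: (26 − 34)²/34 = 64/34 = 1.8824
right: (38 − 34)²/34 = 16/34 = 0.4706
Sum = 2.824

2.824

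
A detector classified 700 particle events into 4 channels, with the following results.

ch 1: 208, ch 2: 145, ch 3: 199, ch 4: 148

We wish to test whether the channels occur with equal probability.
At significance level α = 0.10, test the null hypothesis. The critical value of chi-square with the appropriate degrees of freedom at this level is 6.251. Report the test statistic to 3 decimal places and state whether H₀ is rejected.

Expected count for each of the 4 categories: 700/4 = 175.
χ² = (208−175)²/175 + (145−175)²/175 + (199−175)²/175 + (148−175)²/175
   = 6.2229 + 5.1429 + 3.2914 + 4.1657
Sum = 18.823
df = 3. Since 18.823 > 6.251, we reject H₀.

18.823; reject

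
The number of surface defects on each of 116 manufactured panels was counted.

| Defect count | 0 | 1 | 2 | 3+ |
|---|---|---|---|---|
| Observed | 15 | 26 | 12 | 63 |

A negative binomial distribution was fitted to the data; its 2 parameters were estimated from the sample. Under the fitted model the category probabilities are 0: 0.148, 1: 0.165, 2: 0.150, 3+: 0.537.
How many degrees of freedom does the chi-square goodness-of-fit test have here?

There are k = 4 categories and 2 parameters estimated from the data, so df = 4 − 1 − 2 = 1.

1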